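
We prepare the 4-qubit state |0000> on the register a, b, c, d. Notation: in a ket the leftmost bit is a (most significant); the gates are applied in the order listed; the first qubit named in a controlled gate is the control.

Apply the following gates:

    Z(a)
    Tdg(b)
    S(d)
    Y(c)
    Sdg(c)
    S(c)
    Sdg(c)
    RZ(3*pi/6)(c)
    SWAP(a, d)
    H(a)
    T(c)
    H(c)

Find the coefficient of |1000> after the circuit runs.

The amplitude on |1000> is I/2.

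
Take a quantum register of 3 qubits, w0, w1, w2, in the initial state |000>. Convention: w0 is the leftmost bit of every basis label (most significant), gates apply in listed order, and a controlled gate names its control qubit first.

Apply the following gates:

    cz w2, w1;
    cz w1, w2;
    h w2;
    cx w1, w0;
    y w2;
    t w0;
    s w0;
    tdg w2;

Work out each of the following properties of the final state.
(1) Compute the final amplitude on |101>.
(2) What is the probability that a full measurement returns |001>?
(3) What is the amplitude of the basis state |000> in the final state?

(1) |101> carries amplitude 0 in the final state.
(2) A full measurement returns |001> with probability 1/2.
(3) The final state's coefficient on |000> equals -sqrt(2)*I/2.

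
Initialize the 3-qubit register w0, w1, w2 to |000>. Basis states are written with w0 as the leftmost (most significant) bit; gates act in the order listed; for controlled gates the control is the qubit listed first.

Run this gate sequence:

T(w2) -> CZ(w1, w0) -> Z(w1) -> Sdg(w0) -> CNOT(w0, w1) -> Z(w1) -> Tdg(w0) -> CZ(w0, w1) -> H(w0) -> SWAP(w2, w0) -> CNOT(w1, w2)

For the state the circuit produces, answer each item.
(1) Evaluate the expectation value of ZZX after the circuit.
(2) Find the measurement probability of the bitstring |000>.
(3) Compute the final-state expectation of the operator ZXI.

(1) The observable ZZX averages to 1.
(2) A full measurement returns |000> with probability 1/2.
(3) The observable ZXI averages to 0.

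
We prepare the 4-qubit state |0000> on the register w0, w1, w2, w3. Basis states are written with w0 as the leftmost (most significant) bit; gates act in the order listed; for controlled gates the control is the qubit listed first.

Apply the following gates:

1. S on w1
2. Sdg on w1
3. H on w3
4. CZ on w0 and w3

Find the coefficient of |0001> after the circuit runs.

The amplitude on |0001> is sqrt(2)/2. Key observation: gates 1-2 undo each other exactly, leaving only the rest of the circuit to track.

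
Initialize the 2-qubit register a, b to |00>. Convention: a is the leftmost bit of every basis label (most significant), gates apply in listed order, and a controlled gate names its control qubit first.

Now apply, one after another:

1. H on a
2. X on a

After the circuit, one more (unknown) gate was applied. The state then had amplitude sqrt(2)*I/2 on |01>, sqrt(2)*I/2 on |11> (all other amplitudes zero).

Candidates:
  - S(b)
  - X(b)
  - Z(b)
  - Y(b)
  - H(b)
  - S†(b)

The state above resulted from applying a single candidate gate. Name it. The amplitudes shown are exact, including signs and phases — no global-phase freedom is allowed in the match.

The applied gate was Y(b).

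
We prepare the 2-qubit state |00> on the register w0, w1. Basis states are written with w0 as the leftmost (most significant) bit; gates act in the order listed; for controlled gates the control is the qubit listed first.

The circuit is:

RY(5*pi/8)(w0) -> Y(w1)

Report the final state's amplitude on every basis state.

The final amplitudes are 0 on |00>, I*cos(5*pi/16) on |01>, 0 on |10>, I*sin(5*pi/16) on |11>.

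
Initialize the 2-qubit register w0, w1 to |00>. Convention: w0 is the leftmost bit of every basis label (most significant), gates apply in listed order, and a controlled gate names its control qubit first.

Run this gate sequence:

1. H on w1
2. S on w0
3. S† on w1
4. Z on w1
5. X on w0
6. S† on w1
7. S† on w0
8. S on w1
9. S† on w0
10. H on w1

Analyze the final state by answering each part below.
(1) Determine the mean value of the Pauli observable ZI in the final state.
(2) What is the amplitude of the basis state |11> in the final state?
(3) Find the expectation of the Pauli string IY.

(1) The observable ZI averages to -1.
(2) The final state's coefficient on |11> equals -1/2 + I/2.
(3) In the final state, IY has expectation -1.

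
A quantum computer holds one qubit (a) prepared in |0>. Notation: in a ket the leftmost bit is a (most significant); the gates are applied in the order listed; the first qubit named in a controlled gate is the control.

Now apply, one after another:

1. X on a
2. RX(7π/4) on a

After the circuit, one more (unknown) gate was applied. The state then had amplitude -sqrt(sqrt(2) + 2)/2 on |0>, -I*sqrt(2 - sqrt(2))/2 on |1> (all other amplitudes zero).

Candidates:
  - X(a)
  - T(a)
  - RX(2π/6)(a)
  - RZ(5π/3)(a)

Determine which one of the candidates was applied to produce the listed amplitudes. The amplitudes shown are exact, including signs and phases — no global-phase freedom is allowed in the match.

The unique candidate consistent with the amplitudes is X(a).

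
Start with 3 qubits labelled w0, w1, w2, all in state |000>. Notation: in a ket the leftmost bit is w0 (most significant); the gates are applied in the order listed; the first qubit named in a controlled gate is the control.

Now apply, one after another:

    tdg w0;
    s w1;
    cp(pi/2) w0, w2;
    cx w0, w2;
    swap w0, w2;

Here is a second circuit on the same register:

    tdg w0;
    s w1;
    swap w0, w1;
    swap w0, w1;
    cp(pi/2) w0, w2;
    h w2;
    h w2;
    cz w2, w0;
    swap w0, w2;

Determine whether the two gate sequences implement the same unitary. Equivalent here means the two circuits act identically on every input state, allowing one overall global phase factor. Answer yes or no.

No — the two circuits implement different unitaries, even allowing a global phase.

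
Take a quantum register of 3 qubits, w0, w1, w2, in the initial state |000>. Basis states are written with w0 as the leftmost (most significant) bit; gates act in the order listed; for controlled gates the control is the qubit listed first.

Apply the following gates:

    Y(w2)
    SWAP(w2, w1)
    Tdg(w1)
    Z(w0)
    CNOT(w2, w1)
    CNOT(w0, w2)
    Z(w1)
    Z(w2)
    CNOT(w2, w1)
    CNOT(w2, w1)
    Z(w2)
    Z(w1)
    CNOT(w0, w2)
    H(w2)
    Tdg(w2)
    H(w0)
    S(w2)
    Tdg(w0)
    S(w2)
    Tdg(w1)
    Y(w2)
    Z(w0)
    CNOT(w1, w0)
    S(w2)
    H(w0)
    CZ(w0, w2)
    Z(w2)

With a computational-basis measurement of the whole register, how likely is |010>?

A full measurement returns |010> with probability 1/4 - sqrt(2)/8. Key observation: the block from step 6 through step 13 cancels to the identity and can be dropped.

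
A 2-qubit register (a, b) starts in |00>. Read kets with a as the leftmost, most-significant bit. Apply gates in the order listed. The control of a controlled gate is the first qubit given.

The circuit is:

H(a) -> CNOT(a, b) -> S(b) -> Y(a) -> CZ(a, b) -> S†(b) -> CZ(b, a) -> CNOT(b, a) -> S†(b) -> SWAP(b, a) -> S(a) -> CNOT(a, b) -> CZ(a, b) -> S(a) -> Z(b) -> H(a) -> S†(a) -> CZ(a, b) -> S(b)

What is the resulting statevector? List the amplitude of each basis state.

After the circuit, the state carries amplitude 1/2 on |00>, 1/2 on |01>, I/2 on |10>, I/2 on |11>.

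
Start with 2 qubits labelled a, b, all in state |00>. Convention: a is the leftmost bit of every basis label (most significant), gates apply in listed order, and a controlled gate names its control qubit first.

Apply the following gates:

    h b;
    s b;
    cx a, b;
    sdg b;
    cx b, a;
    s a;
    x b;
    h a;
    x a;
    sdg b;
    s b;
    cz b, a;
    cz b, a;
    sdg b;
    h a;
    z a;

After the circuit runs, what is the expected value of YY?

The expectation value of YY is -1. Key observation: gates 12-13 undo each other exactly, leaving only the rest of the circuit to track.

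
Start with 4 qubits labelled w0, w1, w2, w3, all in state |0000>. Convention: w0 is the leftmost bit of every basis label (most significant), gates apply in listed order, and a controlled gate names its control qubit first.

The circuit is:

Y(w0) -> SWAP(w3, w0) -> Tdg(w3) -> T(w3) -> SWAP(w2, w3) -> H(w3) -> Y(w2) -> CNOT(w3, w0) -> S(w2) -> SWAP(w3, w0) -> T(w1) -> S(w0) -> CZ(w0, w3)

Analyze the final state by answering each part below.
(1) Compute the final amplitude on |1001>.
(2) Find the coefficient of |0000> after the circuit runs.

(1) |1001> carries amplitude -sqrt(2)*I/2 in the final state.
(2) The amplitude on |0000> is sqrt(2)/2.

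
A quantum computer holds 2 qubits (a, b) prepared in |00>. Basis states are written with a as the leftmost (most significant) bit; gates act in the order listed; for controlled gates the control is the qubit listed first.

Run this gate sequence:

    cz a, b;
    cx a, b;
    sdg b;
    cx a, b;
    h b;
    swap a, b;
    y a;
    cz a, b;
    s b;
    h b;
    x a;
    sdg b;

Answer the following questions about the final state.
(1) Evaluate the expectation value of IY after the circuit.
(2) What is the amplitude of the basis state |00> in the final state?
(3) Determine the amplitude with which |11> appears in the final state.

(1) In the final state, IY has expectation -1.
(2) The amplitude on |00> is I/2.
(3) The final state's coefficient on |11> equals -1/2.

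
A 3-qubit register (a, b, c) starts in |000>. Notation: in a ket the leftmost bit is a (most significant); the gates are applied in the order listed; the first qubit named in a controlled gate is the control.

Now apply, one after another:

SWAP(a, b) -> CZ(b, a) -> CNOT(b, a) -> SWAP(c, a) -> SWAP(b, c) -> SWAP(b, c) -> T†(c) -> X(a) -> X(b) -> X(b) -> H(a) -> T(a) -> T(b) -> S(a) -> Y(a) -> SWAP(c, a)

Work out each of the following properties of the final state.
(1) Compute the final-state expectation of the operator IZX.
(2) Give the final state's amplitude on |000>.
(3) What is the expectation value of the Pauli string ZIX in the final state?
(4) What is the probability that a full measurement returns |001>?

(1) In the final state, IZX has expectation -sqrt(2)/2. Key observation: gates 5-6 undo each other exactly, leaving only the rest of the circuit to track.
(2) |000> carries amplitude -sqrt(2)*exp(I*pi/4)/2 in the final state.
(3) The observable ZIX averages to -sqrt(2)/2.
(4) Outcome |001> occurs with probability 1/2.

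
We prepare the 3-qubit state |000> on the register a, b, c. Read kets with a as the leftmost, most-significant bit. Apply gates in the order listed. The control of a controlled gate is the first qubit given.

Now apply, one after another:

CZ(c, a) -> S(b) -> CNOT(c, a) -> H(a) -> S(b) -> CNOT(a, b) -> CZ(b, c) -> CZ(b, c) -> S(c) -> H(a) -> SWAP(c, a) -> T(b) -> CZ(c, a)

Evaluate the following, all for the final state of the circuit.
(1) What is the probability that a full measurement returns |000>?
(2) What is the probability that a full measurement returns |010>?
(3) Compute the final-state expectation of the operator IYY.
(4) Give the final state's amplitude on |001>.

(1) The probability of measuring |000> is 1/4. Key observation: steps 7-8 multiply out to the identity, so the circuit reduces to the remaining gates.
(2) A full measurement returns |010> with probability 1/4.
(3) The observable IYY averages to sqrt(2)/2.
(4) The final state's coefficient on |001> equals 1/2.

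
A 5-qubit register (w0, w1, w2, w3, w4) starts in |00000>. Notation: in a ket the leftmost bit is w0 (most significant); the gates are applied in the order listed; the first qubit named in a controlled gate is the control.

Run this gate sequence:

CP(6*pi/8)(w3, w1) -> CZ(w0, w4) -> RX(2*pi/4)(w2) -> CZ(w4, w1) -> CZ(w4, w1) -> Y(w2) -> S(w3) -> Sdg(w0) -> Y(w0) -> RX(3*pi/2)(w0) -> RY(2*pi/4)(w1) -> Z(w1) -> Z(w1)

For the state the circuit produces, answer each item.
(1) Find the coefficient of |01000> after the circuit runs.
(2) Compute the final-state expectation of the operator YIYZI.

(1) The amplitude on |01000> is -sqrt(2)/4. Key observation: steps 4-5 multiply out to the identity, so the circuit reduces to the remaining gates.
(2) The expectation value of YIYZI is 1.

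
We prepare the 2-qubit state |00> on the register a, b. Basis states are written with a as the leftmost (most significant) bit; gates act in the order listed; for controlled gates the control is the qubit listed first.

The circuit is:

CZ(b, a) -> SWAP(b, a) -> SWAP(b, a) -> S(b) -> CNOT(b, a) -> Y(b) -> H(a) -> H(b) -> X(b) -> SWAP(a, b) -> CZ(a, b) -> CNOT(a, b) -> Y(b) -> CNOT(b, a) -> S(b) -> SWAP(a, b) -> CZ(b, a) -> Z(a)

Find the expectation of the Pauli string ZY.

The expectation value of ZY is 0.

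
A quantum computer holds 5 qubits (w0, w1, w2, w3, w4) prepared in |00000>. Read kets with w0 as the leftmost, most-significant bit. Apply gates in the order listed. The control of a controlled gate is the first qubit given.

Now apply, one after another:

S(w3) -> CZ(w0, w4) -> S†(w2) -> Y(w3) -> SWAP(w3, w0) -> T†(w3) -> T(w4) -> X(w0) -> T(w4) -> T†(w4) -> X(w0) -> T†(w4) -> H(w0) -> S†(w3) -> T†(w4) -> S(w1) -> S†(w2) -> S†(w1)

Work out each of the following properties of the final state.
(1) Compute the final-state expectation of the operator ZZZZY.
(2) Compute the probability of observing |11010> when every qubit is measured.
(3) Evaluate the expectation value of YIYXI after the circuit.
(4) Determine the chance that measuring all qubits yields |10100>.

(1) In the final state, ZZZZY has expectation 0. Key observation: gates 7-12 undo each other exactly, leaving only the rest of the circuit to track.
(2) Outcome |11010> occurs with probability 0.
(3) In the final state, YIYXI has expectation 0.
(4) Outcome |10100> occurs with probability 0.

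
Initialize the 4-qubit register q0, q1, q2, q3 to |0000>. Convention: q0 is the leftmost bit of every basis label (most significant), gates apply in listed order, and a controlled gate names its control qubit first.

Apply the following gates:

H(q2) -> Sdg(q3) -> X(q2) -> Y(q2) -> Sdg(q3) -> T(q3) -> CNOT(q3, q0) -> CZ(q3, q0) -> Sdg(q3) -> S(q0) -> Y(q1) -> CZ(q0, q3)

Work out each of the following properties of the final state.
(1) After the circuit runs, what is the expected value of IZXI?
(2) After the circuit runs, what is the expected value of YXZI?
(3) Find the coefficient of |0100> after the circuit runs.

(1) In the final state, IZXI has expectation 1.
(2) The observable YXZI averages to 0.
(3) |0100> carries amplitude sqrt(2)/2 in the final state.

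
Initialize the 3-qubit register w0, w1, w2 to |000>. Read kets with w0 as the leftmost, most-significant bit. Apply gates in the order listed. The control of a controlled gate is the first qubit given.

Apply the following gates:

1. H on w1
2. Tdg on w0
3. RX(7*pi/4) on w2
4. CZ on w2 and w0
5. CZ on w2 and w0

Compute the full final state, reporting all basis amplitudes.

The resulting statevector has amplitude -sqrt(2*sqrt(2) + 4)/4 on |000>, -I*sqrt(4 - 2*sqrt(2))/4 on |001>, -sqrt(2*sqrt(2) + 4)/4 on |010>, -I*sqrt(4 - 2*sqrt(2))/4 on |011>, 0 on |100>, 0 on |101>, 0 on |110>, 0 on |111>. Key observation: the block from step 4 through step 5 cancels to the identity and can be dropped.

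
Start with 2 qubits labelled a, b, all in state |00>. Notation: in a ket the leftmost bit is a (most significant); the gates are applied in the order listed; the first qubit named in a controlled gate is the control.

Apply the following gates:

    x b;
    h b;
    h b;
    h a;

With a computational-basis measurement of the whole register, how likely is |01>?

The probability of measuring |01> is 1/2. Key observation: gates 2-3 undo each other exactly, leaving only the rest of the circuit to track.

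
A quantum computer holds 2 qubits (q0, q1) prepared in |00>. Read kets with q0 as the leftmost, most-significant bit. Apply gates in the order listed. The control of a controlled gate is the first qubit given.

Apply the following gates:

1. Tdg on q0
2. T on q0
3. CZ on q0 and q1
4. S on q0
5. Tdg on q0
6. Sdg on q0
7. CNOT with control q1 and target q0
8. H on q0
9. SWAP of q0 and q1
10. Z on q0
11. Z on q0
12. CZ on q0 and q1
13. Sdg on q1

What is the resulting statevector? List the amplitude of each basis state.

The resulting statevector has amplitude sqrt(2)/2 on |00>, -sqrt(2)*I/2 on |01>, 0 on |10>, 0 on |11>.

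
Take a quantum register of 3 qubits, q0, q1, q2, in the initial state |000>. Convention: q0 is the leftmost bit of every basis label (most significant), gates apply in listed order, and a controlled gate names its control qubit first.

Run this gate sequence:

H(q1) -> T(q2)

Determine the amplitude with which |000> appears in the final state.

The final state's coefficient on |000> equals sqrt(2)/2.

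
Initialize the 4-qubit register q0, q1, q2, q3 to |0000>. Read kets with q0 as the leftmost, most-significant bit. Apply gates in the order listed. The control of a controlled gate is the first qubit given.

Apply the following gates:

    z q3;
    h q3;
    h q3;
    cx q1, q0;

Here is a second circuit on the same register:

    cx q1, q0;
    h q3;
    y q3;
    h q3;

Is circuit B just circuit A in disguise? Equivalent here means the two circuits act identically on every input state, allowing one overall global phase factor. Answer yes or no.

No — the two circuits implement different unitaries, even allowing a global phase.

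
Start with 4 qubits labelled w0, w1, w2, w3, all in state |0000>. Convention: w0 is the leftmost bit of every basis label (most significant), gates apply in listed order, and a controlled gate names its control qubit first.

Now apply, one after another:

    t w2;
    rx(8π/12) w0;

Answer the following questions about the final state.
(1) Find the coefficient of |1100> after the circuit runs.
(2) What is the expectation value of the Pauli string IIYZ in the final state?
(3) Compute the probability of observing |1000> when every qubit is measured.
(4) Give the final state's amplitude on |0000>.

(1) The amplitude on |1100> is 0.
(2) The observable IIYZ averages to 0.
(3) A full measurement returns |1000> with probability 3/4.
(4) |0000> carries amplitude 1/2 in the final state.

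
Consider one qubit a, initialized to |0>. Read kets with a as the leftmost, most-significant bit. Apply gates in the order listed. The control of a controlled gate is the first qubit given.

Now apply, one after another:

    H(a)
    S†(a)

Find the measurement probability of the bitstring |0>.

The probability of measuring |0> is 1/2.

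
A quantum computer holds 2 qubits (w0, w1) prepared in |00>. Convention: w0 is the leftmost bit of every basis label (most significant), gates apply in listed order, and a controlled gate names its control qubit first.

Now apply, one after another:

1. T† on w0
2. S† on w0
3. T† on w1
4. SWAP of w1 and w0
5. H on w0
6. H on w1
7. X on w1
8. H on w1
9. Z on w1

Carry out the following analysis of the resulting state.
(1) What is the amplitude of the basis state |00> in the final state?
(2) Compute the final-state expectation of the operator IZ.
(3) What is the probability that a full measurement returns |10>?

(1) The amplitude on |00> is sqrt(2)/2.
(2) The observable IZ averages to 1.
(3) Outcome |10> occurs with probability 1/2.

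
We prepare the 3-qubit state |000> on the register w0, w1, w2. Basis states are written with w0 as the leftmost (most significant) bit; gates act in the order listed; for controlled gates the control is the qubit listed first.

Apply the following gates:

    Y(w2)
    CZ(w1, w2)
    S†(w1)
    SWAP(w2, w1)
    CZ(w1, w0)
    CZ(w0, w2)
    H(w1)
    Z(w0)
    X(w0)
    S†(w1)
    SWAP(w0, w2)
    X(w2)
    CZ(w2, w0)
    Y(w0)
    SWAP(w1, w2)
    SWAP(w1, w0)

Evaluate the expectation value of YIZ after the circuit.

In the final state, YIZ has expectation 0.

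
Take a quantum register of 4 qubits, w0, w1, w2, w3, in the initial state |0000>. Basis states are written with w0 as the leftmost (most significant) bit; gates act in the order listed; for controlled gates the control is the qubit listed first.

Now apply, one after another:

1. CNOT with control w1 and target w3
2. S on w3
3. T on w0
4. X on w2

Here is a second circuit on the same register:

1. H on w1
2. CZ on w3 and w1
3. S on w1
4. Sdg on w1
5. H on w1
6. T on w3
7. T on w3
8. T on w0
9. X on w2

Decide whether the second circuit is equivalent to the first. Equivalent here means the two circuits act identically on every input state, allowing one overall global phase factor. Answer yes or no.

No — the two circuits implement different unitaries, even allowing a global phase.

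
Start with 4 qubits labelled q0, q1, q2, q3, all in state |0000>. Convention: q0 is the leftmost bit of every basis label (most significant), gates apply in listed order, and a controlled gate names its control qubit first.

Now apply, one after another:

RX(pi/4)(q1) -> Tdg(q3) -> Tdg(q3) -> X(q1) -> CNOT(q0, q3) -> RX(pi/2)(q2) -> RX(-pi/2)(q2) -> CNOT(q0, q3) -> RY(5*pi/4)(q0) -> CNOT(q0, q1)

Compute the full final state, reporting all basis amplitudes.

The final amplitudes are I*(2 - sqrt(2))/4 on |0000>, -sqrt(2)/4 on |0100>, sqrt(2)/4 + 1/2 on |1000>, -sqrt(2)*I/4 on |1100>, and 0 on every other basis state. Key observation: the block from step 5 through step 8 cancels to the identity and can be dropped.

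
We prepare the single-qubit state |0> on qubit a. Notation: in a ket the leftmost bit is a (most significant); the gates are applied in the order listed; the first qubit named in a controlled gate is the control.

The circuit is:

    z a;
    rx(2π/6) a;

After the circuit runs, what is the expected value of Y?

The observable Y averages to -sqrt(3)/2.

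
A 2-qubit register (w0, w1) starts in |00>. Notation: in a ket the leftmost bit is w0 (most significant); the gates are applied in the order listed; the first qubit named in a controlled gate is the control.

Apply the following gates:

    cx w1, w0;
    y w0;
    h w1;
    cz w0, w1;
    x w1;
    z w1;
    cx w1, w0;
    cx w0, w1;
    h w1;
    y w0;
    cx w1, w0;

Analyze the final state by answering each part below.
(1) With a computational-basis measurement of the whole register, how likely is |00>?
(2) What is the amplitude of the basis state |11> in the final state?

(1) The probability of measuring |00> is 1/4.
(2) |11> carries amplitude 1/2 in the final state.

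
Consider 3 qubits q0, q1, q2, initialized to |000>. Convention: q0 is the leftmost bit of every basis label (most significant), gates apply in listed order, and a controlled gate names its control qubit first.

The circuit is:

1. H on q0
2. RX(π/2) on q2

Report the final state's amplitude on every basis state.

The resulting statevector has amplitude 1/2 on |000>, -I/2 on |001>, 0 on |010>, 0 on |011>, 1/2 on |100>, -I/2 on |101>, 0 on |110>, 0 on |111>.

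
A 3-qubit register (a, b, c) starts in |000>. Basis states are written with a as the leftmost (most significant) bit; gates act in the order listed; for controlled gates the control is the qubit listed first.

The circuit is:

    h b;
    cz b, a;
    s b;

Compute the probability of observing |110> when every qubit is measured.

A full measurement returns |110> with probability 0.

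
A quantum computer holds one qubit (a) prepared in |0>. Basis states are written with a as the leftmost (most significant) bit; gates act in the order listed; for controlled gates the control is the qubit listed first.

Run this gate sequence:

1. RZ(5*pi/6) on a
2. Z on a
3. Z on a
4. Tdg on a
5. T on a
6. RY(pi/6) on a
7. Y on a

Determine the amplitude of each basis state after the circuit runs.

The final amplitudes are (-sqrt(6) + sqrt(2))*exp(I*pi/12)/4 on |0>, (sqrt(2) + sqrt(6))*exp(I*pi/12)/4 on |1>.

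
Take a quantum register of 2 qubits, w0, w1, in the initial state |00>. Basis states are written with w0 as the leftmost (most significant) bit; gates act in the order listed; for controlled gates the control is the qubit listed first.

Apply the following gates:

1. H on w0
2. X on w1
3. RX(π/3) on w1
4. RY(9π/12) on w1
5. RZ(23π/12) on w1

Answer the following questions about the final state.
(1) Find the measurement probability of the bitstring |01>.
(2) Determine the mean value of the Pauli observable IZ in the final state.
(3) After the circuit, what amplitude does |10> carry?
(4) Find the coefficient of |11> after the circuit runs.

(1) The probability of measuring |01> is 1/4 - sqrt(2)/16.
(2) The observable IZ averages to sqrt(2)/4.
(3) |10> carries amplitude -sqrt(6)*sqrt(sqrt(2)/4 + 1/2)*exp(-23*I*pi/24)/4 - sqrt(2)*I*sqrt(1/2 - sqrt(2)/4)*exp(-23*I*pi/24)/4 in the final state.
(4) The amplitude on |11> is sqrt(6)*sqrt(1/2 - sqrt(2)/4)*exp(23*I*pi/24)/4 - sqrt(2)*I*sqrt(sqrt(2)/4 + 1/2)*exp(23*I*pi/24)/4.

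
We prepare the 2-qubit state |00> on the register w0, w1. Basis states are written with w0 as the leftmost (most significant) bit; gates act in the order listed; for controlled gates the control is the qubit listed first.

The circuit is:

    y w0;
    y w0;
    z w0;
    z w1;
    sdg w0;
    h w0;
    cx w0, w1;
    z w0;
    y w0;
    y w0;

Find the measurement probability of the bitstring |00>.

A full measurement returns |00> with probability 1/2.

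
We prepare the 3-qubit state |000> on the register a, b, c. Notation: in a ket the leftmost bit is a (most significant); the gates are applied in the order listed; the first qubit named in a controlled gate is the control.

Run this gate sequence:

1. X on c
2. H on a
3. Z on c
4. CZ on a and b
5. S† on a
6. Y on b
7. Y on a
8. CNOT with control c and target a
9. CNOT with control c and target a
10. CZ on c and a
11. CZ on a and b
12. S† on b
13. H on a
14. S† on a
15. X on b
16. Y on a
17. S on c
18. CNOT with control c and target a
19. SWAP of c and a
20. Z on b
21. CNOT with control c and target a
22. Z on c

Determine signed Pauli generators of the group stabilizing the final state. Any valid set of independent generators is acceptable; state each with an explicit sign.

The stabilizer group can be generated by +XIX, -ZIZ, +IZI, among other valid generating sets.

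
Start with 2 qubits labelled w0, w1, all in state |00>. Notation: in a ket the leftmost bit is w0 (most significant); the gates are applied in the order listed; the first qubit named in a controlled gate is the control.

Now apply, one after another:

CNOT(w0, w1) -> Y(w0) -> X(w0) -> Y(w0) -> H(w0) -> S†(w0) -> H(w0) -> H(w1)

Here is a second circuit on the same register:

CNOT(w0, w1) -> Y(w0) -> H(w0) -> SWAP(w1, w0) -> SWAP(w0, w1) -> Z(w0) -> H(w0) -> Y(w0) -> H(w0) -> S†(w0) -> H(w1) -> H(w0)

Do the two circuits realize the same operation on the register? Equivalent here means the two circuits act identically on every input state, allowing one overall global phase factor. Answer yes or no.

Yes — the two circuits implement the same unitary up to a global phase.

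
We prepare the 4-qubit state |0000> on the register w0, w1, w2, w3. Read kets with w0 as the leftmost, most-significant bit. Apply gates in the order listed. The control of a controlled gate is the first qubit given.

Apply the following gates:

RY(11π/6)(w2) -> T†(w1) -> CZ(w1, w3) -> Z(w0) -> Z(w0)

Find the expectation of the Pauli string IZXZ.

The observable IZXZ averages to -1/2.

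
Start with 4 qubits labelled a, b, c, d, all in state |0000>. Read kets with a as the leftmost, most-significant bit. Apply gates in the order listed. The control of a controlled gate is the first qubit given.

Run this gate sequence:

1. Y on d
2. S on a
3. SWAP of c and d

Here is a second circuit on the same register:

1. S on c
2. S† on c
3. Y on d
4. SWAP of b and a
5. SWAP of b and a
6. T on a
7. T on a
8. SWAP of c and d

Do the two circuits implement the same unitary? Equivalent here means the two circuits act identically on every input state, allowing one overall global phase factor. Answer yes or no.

Yes: on every input state the two circuits agree up to one overall phase factor.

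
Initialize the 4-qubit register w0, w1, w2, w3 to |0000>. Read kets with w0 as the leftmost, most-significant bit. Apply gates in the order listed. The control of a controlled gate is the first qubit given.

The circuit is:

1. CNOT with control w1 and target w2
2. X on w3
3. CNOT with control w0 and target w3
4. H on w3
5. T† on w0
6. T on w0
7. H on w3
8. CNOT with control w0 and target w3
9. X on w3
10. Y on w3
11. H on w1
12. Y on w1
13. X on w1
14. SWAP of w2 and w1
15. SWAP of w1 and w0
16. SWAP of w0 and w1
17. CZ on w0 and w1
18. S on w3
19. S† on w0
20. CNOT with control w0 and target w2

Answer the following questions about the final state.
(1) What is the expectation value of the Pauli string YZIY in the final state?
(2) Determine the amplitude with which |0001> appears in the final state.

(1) In the final state, YZIY has expectation 0. Key observation: the block from step 2 through step 9 cancels to the identity and can be dropped.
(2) The final state's coefficient on |0001> equals -sqrt(2)*I/2.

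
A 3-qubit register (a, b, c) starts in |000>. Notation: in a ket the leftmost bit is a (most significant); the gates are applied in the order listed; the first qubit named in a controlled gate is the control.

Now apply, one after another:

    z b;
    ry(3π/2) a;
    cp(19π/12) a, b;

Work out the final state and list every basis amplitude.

After the circuit, the state carries amplitude -sqrt(2)/2 on |000>, sqrt(2)/2 on |100>, and 0 on every other basis state.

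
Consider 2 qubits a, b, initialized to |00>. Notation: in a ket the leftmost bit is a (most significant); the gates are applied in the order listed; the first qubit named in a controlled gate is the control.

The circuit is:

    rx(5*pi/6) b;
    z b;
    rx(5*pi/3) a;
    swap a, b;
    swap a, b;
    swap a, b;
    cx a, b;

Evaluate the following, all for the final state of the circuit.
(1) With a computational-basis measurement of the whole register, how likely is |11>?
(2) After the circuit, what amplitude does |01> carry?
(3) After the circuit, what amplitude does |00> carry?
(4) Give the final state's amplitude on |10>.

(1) The probability of measuring |11> is 3*sqrt(3)/16 + 3/8. Key observation: the block from step 5 through step 6 cancels to the identity and can be dropped.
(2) The final state's coefficient on |01> equals I*(-sqrt(6) + sqrt(2))/8.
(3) The final state's coefficient on |00> equals -3*sqrt(2)/8 + sqrt(6)/8.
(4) |10> carries amplitude sqrt(2)/8 + sqrt(6)/8 in the final state.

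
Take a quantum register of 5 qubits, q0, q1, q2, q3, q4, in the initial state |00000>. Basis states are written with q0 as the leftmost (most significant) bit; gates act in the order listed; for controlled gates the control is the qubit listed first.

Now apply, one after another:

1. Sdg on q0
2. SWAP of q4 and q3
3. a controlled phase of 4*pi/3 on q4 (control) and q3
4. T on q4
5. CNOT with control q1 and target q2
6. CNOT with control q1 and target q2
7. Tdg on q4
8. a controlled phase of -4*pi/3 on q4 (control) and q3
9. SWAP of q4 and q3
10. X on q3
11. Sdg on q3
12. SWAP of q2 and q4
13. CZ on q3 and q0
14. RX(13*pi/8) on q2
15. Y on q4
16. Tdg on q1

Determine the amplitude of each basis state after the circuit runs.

The resulting statevector has amplitude -cos(3*pi/16) on |00011>, -I*sin(3*pi/16) on |00111>, and 0 on every other basis state. Key observation: the block from step 2 through step 9 cancels to the identity and can be dropped.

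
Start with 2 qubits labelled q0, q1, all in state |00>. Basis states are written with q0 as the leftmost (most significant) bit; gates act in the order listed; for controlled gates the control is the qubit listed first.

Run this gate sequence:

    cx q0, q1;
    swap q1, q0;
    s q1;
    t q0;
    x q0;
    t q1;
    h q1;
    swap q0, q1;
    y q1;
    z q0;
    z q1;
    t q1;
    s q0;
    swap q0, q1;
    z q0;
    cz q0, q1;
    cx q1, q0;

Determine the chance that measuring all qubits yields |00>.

Outcome |00> occurs with probability 1/2.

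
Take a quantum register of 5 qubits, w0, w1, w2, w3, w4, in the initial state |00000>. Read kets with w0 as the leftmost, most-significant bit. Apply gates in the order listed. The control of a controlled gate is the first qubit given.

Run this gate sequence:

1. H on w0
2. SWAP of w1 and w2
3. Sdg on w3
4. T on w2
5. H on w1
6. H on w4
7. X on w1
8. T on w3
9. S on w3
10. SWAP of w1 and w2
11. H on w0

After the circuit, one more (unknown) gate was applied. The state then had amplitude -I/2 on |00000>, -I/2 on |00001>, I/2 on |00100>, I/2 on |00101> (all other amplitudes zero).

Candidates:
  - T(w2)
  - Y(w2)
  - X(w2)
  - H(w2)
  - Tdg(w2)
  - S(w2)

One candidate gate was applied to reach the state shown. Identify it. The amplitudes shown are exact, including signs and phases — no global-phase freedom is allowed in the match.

The applied gate was Y(w2).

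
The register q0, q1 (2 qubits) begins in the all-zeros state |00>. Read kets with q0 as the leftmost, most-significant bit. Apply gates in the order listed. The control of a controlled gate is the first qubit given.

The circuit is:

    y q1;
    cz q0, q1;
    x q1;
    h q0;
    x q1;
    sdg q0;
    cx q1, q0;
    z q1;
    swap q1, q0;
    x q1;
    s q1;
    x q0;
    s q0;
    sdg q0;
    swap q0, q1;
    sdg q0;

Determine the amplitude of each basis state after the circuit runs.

After the circuit, the state carries amplitude -sqrt(2)*I/2 on |00>, 0 on |01>, -sqrt(2)/2 on |10>, 0 on |11>. Key observation: the block from step 13 through step 14 cancels to the identity and can be dropped.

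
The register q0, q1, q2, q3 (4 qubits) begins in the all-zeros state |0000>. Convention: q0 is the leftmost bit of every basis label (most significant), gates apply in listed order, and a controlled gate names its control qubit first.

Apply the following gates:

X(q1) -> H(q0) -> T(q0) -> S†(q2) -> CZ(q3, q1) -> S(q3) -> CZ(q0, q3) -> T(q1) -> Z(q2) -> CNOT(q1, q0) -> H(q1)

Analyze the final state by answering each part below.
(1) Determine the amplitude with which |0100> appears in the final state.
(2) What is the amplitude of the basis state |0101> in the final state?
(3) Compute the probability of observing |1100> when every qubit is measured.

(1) |0100> carries amplitude -I/2 in the final state.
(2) The final state's coefficient on |0101> equals 0.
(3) Outcome |1100> occurs with probability 1/4.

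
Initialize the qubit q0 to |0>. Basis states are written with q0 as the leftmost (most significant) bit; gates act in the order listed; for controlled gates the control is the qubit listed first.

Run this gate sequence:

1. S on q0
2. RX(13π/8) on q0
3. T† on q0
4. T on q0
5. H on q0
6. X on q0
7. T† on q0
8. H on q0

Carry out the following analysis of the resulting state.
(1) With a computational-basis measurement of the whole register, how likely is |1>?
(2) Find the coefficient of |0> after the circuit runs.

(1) A full measurement returns |1> with probability -sqrt(2*sqrt(2) + 4)/8 - sqrt(4 - 2*sqrt(2))/8 + 1/2.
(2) The amplitude on |0> is -cos(3*pi/16)/2 - I*exp(-I*pi/4)*sin(3*pi/16)/2 + I*sin(3*pi/16)/2 - exp(-I*pi/4)*cos(3*pi/16)/2.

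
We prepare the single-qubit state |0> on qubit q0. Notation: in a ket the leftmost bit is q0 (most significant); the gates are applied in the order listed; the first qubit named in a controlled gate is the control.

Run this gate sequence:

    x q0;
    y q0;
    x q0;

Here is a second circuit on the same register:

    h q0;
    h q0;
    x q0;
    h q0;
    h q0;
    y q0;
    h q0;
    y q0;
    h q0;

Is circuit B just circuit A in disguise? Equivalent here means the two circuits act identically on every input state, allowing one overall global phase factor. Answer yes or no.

No — the two circuits implement different unitaries, even allowing a global phase.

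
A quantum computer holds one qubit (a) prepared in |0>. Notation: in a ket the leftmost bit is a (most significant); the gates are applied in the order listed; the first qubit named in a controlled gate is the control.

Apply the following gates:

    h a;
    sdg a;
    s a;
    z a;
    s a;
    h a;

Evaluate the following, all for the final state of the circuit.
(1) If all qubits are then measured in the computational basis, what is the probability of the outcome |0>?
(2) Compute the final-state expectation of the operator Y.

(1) Outcome |0> occurs with probability 1/2.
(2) The observable Y averages to 1.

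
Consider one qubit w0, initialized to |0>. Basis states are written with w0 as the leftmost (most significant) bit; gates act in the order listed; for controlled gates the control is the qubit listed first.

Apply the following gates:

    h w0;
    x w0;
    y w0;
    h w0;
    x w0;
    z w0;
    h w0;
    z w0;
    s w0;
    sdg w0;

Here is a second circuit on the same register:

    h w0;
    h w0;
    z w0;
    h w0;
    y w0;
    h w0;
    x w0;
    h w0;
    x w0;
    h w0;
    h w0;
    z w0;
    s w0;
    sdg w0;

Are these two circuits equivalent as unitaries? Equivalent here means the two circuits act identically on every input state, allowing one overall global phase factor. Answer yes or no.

Yes — the two circuits implement the same unitary up to a global phase.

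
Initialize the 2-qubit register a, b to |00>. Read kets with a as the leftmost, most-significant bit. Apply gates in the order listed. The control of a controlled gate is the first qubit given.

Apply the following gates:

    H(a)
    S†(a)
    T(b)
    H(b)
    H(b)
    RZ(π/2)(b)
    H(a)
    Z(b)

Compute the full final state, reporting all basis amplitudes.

The resulting statevector has amplitude (-1 + I)*exp(3*I*pi/4)/2 on |00>, 0 on |01>, sqrt(2)/2 on |10>, 0 on |11>.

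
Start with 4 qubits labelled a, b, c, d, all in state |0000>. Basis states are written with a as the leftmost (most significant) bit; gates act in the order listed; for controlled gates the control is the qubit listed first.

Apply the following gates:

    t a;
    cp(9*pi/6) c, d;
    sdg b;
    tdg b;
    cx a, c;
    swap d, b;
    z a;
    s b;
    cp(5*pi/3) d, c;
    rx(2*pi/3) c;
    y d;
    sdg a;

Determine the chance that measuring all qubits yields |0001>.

Outcome |0001> occurs with probability 1/4.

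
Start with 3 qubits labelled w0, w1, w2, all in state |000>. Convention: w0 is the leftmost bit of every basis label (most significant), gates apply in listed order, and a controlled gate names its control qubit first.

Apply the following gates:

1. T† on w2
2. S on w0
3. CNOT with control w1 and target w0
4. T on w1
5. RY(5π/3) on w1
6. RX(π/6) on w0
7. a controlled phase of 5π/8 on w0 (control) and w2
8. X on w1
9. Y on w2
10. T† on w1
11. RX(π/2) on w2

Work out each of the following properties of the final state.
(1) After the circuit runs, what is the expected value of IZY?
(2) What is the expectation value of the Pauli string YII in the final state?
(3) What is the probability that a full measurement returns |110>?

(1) The expectation value of IZY is -1/2.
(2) In the final state, YII has expectation -1/2.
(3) The probability of measuring |110> is 3/16 - 3*sqrt(3)/32.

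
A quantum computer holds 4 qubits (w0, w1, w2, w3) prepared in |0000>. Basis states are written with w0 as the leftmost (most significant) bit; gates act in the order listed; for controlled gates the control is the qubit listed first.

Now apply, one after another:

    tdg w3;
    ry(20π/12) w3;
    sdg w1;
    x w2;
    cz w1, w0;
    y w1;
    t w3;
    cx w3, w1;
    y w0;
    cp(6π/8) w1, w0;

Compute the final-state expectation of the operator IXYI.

The expectation value of IXYI is 0.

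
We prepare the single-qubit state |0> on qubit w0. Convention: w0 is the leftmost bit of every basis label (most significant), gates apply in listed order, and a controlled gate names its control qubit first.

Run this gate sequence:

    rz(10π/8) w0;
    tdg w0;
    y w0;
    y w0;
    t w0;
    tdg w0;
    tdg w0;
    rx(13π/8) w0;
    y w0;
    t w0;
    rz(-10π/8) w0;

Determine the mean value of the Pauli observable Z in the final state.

The expectation value of Z is -sqrt(2 - sqrt(2))/2.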